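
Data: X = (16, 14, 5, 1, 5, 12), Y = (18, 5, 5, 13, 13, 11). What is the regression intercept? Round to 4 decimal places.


a = ybar - b*xbar, where b = sum((xi-xbar)(yi-ybar)) / sum((xi-xbar)^2)
n = 6, xbar = 53/6 ≈ 8.833333, ybar = 65/6 ≈ 10.833333
Sxy = sum((xi-xbar)(yi-ybar)) = 113/6 ≈ 18.833333
Sxx = sum((xi-xbar)^2) = 1073/6 ≈ 178.833333
b = Sxy / Sxx = 113/1073 ≈ 0.105312
a = 10.833333 - 0.105312 * 8.833333 = 10626/1073 ≈ 9.903075

9.9031


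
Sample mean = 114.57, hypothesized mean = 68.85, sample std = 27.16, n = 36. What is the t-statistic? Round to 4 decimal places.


t = (xbar - mu0) / (s/sqrt(n))
xbar - mu0 = 114.57 - 68.85 = 45.72
sqrt(36) = 6
s/sqrt(n) = 27.16 / 6 = 679/150 ≈ 4.52666667
t = 45.72 / 4.52666667 = 6858/679 ≈ 10.100147

10.1001


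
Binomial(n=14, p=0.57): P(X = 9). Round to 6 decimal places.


P = C(n,k) * p^k * (1-p)^(n-k)
C(14,9) = 2002
p^k = 0.57^9 ≈ 0.006351462
(1-p)^(n-k) = 0.43^5 ≈ 0.01470084
P = 2002 * 0.006351462 * 0.01470084 ≈ 0.186930

0.186930


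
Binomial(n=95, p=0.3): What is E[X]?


E[X] = n*p = 95 * 0.3 = 28.5

28.5


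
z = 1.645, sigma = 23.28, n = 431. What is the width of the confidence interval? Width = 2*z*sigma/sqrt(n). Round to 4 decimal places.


width = 2*z*sigma/sqrt(n)
2*z*sigma = 2 * 1.645 * 23.28 = 76.5912
sqrt(431) ≈ 20.760539
width = 76.5912 / 20.760539 ≈ 3.689268

3.6893


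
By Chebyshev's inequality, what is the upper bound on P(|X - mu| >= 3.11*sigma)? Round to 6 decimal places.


P <= 1/k^2
k^2 = 3.11^2 = 9.6721
1/k^2 = 1 / 9.6721 ≈ 0.10339016

0.103390


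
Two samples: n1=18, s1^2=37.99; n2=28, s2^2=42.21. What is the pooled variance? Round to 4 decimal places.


sp^2 = ((n1-1)*s1^2 + (n2-1)*s2^2)/(n1+n2-2)
(n1-1)*s1^2 = 17 * 37.99 = 645.83
(n2-1)*s2^2 = 27 * 42.21 = 1139.67
numerator = 645.83 + 1139.67 = 1785.5
n1+n2-2 = 44
sp^2 = 1785.5 / 44 = 3571/88 ≈ 40.579545

40.5795


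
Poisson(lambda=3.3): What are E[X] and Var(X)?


E[X] = Var(X) = lambda = 3.3

3.3, 3.3


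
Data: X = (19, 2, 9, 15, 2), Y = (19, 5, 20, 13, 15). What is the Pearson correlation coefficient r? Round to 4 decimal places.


r = sum((xi-xbar)(yi-ybar)) / sqrt(sum((xi-xbar)^2) * sum((yi-ybar)^2))
n = 5, xbar = 47/5 = 9.4, ybar = 72/5 = 14.4
Sxy = sum((xi-xbar)(yi-ybar)) = 99.2
Sxx = sum((xi-xbar)^2) = 233.2
Syy = sum((yi-ybar)^2) = 143.2
sqrt(Sxx*Syy) ≈ 182.740909
r = Sxy / sqrt(Sxx*Syy) = 99.2 / 182.740909 ≈ 0.542845

0.5428


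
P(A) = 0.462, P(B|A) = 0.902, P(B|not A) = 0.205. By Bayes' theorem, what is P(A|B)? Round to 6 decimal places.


P(A|B) = P(B|A)*P(A) / P(B), P(B) = P(B|A)*P(A) + P(B|not A)*P(not A)
P(B|A)*P(A) = 0.902 * 0.462 = 0.416724
P(B|not A)*P(not A) = 0.205 * 0.538 = 0.11029
P(B) = 0.416724 + 0.11029 = 0.527014
P(A|B) = 0.416724 / 0.527014 = 5082/6427 ≈ 0.79072662

0.790727


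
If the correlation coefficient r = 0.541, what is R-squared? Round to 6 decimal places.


R^2 = r^2 = (0.541)^2 = 0.292681

0.292681


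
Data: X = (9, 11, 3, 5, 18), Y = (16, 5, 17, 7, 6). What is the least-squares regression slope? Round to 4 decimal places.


b = sum((xi-xbar)(yi-ybar)) / sum((xi-xbar)^2)
n = 5, xbar = 46/5 = 9.2, ybar = 51/5 = 10.2
Sxy = sum((xi-xbar)(yi-ybar)) = -76.2
Sxx = sum((xi-xbar)^2) = 136.8
b = Sxy / Sxx = -127/228 ≈ -0.557018

-0.5570


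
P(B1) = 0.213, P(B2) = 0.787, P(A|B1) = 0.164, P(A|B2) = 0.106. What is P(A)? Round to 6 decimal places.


P(A) = P(A|B1)*P(B1) + P(A|B2)*P(B2)
P(A|B1)*P(B1) = 0.164 * 0.213 = 0.034932
P(A|B2)*P(B2) = 0.106 * 0.787 = 0.083422
P(A) = 0.034932 + 0.083422 = 0.118354

0.118354


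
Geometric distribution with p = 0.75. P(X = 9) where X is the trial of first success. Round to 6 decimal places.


P = (1-p)^(k-1) * p
(1-p)^(k-1) = 0.25^8 ≈ 0.00001525879
P = 0.00001525879 * 0.75 ≈ 0.00001144409

0.000011


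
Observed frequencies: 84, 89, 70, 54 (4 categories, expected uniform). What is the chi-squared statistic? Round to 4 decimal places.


chi2 = sum((O-E)^2/E), E = total/4
total = 297, E = 297/4 = 74.25
(84 - 74.25)^2 / 74.25 = 95.0625 / 74.25 = 169/132 ≈ 1.280303
(89 - 74.25)^2 / 74.25 = 217.5625 / 74.25 = 3481/1188 ≈ 2.930135
(70 - 74.25)^2 / 74.25 = 18.0625 / 74.25 = 289/1188 ≈ 0.243266
(54 - 74.25)^2 / 74.25 = 410.0625 / 74.25 = 243/44 ≈ 5.522727
chi2 = 2963/297 ≈ 9.976431

9.9764


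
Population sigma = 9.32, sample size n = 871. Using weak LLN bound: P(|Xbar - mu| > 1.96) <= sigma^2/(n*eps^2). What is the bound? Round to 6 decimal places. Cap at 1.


bound = min(1, sigma^2/(n*eps^2))
sigma^2 = 9.32^2 = 86.8624
n*eps^2 = 871 * 1.96^2 = 871 * 3.8416 = 3346.0336
sigma^2/(n*eps^2) = 86.8624 / 3346.0336 ≈ 0.02595981

0.025960


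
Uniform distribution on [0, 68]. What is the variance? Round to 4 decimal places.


Var = (b-a)^2 / 12
(b-a)^2 = (68 - 0)^2 = 4624
Var = 4624/12 ≈ 385.333333

385.3333


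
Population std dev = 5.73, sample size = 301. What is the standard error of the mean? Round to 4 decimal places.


SE = sigma / sqrt(n)
sqrt(301) ≈ 17.349352
SE = 5.73 / 17.349352 ≈ 0.330272

0.3303


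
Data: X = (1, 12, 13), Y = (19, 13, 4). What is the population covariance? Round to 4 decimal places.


Cov = (1/n)*sum((xi-xbar)(yi-ybar))
n = 3, xbar = 26/3 ≈ 8.666667, ybar = 36/3 = 12
sum((xi-xbar)(yi-ybar)) = -85
Cov = -85 / 3 = -85/3 ≈ -28.333333

-28.3333


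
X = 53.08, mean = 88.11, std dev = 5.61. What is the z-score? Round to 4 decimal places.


z = (X - mu) / sigma
X - mu = 53.08 - 88.11 = -35.03
z = -35.03 / 5.61 = -3503/561 ≈ -6.244207

-6.2442


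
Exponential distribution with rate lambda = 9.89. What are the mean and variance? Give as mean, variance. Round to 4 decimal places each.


mean = 1/lam, var = 1/lam^2
mean = 1 / 9.89 = 100/989 ≈ 0.101112
lam^2 = 9.89^2 = 97.8121
var = 1 / 97.8121 ≈ 0.010224

0.1011, 0.0102


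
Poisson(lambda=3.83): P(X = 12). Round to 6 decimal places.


P = e^(-lam) * lam^k / k!
e^(-3.83) ≈ 0.02170962
lam^k = 3.83^12 ≈ 9962888.906033
k! = 12! = 479001600
P = 0.02170962 * 9962888.906033 / 479001600 ≈ 0.000452

0.000452


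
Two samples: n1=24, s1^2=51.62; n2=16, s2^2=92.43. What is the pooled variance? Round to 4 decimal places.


sp^2 = ((n1-1)*s1^2 + (n2-1)*s2^2)/(n1+n2-2)
(n1-1)*s1^2 = 23 * 51.62 = 1187.26
(n2-1)*s2^2 = 15 * 92.43 = 1386.45
numerator = 1187.26 + 1386.45 = 2573.71
n1+n2-2 = 38
sp^2 = 2573.71 / 38 = 257371/3800 ≈ 67.729211

67.7292


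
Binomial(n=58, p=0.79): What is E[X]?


E[X] = n*p = 58 * 0.79 = 45.82

45.82


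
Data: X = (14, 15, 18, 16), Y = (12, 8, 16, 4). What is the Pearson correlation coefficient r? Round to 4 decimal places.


r = sum((xi-xbar)(yi-ybar)) / sqrt(sum((xi-xbar)^2) * sum((yi-ybar)^2))
n = 4, xbar = 63/4 = 15.75, ybar = 40/4 = 10
Sxy = sum((xi-xbar)(yi-ybar)) = 10
Sxx = sum((xi-xbar)^2) = 8.75
Syy = sum((yi-ybar)^2) = 80
sqrt(Sxx*Syy) ≈ 26.457513
r = Sxy / sqrt(Sxx*Syy) = 10 / 26.457513 ≈ 0.377964

0.3780


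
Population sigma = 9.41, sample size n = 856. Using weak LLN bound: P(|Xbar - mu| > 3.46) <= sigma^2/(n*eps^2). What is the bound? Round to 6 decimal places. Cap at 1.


bound = min(1, sigma^2/(n*eps^2))
sigma^2 = 9.41^2 = 88.5481
n*eps^2 = 856 * 3.46^2 = 856 * 11.9716 = 10247.6896
sigma^2/(n*eps^2) = 88.5481 / 10247.6896 ≈ 0.00864079

0.008641


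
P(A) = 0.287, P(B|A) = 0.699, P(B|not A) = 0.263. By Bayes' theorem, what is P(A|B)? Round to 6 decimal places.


P(A|B) = P(B|A)*P(A) / P(B), P(B) = P(B|A)*P(A) + P(B|not A)*P(not A)
P(B|A)*P(A) = 0.699 * 0.287 = 0.200613
P(B|not A)*P(not A) = 0.263 * 0.713 = 0.187519
P(B) = 0.200613 + 0.187519 = 0.388132
P(A|B) = 0.200613 / 0.388132 ≈ 0.51686797

0.516868


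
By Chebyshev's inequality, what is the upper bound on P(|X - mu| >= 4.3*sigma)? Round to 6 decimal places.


P <= 1/k^2
k^2 = 4.3^2 = 18.49
1/k^2 = 1 / 18.49 = 100/1849 ≈ 0.05408329

0.054083


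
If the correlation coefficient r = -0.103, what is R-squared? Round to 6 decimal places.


R^2 = r^2 = (-0.103)^2 = 0.010609

0.010609


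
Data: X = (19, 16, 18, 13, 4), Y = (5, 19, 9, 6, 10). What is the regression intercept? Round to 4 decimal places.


a = ybar - b*xbar, where b = sum((xi-xbar)(yi-ybar)) / sum((xi-xbar)^2)
n = 5, xbar = 70/5 = 14, ybar = 49/5 = 9.8
Sxy = sum((xi-xbar)(yi-ybar)) = -7
Sxx = sum((xi-xbar)^2) = 146
b = Sxy / Sxx = -7/146 ≈ -0.047945
a = 9.8 - (-0.047945) * 14 = 3822/365 ≈ 10.471233

10.4712


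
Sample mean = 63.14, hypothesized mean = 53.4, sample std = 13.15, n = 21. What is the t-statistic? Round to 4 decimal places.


t = (xbar - mu0) / (s/sqrt(n))
xbar - mu0 = 63.14 - 53.4 = 9.74
sqrt(21) ≈ 4.58257569
s/sqrt(n) = 13.15 / 4.58257569 ≈ 2.86956526
t = 9.74 / 2.86956526 ≈ 3.394242

3.3942


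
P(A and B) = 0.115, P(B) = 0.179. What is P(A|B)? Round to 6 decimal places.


P(A|B) = P(A and B) / P(B) = 0.115 / 0.179 = 115/179 ≈ 0.64245810

0.642458


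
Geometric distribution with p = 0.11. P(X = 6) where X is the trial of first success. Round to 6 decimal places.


P = (1-p)^(k-1) * p
(1-p)^(k-1) = 0.89^5 ≈ 0.5584059
P = 0.5584059 * 0.11 ≈ 0.06142465

0.061425


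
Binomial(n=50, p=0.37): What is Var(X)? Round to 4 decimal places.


Var = n*p*(1-p) = 50 * 0.37 * 0.63 = 11.655

11.6550


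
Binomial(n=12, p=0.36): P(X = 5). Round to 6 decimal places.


P = C(n,k) * p^k * (1-p)^(n-k)
C(12,5) = 792
p^k = 0.36^5 ≈ 0.006046618
(1-p)^(n-k) = 0.64^7 ≈ 0.04398047
P = 792 * 0.006046618 * 0.04398047 ≈ 0.210619

0.210619


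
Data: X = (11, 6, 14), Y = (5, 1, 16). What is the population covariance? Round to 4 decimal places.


Cov = (1/n)*sum((xi-xbar)(yi-ybar))
n = 3, xbar = 31/3 ≈ 10.333333, ybar = 22/3 ≈ 7.333333
sum((xi-xbar)(yi-ybar)) = 173/3 ≈ 57.666667
Cov = 57.666667 / 3 = 173/9 ≈ 19.222222

19.2222


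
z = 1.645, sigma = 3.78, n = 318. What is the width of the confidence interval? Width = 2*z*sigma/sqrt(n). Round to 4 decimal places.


width = 2*z*sigma/sqrt(n)
2*z*sigma = 2 * 1.645 * 3.78 = 12.4362
sqrt(318) ≈ 17.832555
width = 12.4362 / 17.832555 ≈ 0.697387

0.6974


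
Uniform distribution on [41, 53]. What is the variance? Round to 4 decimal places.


Var = (b-a)^2 / 12
(b-a)^2 = (53 - 41)^2 = 144
Var = 144/12 = 12

12.0000


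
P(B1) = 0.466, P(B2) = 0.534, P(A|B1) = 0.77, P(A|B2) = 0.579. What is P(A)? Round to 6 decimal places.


P(A) = P(A|B1)*P(B1) + P(A|B2)*P(B2)
P(A|B1)*P(B1) = 0.77 * 0.466 = 0.35882
P(A|B2)*P(B2) = 0.579 * 0.534 = 0.309186
P(A) = 0.35882 + 0.309186 = 0.668006

0.668006


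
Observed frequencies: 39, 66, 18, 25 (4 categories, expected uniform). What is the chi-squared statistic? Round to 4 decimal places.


chi2 = sum((O-E)^2/E), E = total/4
total = 148, E = 148/4 = 37
(39 - 37)^2 / 37 = 4 / 37 = 4/37 ≈ 0.108108
(66 - 37)^2 / 37 = 841 / 37 = 841/37 ≈ 22.729730
(18 - 37)^2 / 37 = 361 / 37 = 361/37 ≈ 9.756757
(25 - 37)^2 / 37 = 144 / 37 = 144/37 ≈ 3.891892
chi2 = 1350/37 ≈ 36.486486

36.4865


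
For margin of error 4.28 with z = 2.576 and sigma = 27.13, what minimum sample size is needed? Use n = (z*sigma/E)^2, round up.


z*sigma/E = 2.576 * 27.13 / 4.28 ≈ 16.328710
(z*sigma/E)^2 ≈ 266.626779
round up: n = 267

267


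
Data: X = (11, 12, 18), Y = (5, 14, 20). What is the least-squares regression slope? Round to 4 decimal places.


b = sum((xi-xbar)(yi-ybar)) / sum((xi-xbar)^2)
n = 3, xbar = 41/3 ≈ 13.666667, ybar = 39/3 = 13
Sxy = sum((xi-xbar)(yi-ybar)) = 50
Sxx = sum((xi-xbar)^2) = 86/3 ≈ 28.666667
b = Sxy / Sxx = 75/43 ≈ 1.744186

1.7442


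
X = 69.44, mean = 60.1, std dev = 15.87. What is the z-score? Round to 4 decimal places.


z = (X - mu) / sigma
X - mu = 69.44 - 60.1 = 9.34
z = 9.34 / 15.87 = 934/1587 ≈ 0.588532

0.5885


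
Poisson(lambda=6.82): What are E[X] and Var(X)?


E[X] = Var(X) = lambda = 6.82

6.82, 6.82


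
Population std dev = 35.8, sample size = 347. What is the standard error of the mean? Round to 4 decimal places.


SE = sigma / sqrt(n)
sqrt(347) ≈ 18.627936
SE = 35.8 / 18.627936 ≈ 1.921845

1.9218


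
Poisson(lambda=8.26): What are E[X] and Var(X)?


E[X] = Var(X) = lambda = 8.26

8.26, 8.26


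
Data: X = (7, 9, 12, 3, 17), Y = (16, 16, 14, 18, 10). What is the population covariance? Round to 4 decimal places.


Cov = (1/n)*sum((xi-xbar)(yi-ybar))
n = 5, xbar = 48/5 = 9.6, ybar = 74/5 = 14.8
sum((xi-xbar)(yi-ybar)) = -62.4
Cov = -62.4 / 5 = -12.48

-12.4800


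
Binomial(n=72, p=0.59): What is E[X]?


E[X] = n*p = 72 * 0.59 = 42.48

42.48


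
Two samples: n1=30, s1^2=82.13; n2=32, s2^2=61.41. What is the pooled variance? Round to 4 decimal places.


sp^2 = ((n1-1)*s1^2 + (n2-1)*s2^2)/(n1+n2-2)
(n1-1)*s1^2 = 29 * 82.13 = 2381.77
(n2-1)*s2^2 = 31 * 61.41 = 1903.71
numerator = 2381.77 + 1903.71 = 4285.48
n1+n2-2 = 60
sp^2 = 4285.48 / 60 = 107137/1500 ≈ 71.424667

71.4247


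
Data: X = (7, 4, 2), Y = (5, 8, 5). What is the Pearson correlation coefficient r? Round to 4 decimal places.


r = sum((xi-xbar)(yi-ybar)) / sqrt(sum((xi-xbar)^2) * sum((yi-ybar)^2))
n = 3, xbar = 13/3 ≈ 4.333333, ybar = 18/3 = 6
Sxy = sum((xi-xbar)(yi-ybar)) = -1
Sxx = sum((xi-xbar)^2) = 38/3 ≈ 12.666667
Syy = sum((yi-ybar)^2) = 6
sqrt(Sxx*Syy) ≈ 8.717798
r = Sxy / sqrt(Sxx*Syy) = -1 / 8.717798 ≈ -0.114708

-0.1147


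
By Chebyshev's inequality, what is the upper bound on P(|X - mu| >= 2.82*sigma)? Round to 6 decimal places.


P <= 1/k^2
k^2 = 2.82^2 = 7.9524
1/k^2 = 1 / 7.9524 ≈ 0.12574820

0.125748


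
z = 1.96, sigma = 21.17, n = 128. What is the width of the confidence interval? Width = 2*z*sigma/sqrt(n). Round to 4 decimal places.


width = 2*z*sigma/sqrt(n)
2*z*sigma = 2 * 1.96 * 21.17 = 82.9864
sqrt(128) ≈ 11.313708
width = 82.9864 / 11.313708 ≈ 7.335031

7.3350


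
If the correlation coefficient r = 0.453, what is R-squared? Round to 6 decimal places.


R^2 = r^2 = (0.453)^2 = 0.205209

0.205209


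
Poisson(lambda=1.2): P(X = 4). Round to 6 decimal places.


P = e^(-lam) * lam^k / k!
e^(-1.2) ≈ 0.3011942
lam^k = 1.2^4 = 2.0736
k! = 4! = 24
P = 0.3011942 * 2.0736 / 24 ≈ 0.026023

0.026023


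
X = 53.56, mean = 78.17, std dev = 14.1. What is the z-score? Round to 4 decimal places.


z = (X - mu) / sigma
X - mu = 53.56 - 78.17 = -24.61
z = -24.61 / 14.1 = -2461/1410 ≈ -1.745390

-1.7454


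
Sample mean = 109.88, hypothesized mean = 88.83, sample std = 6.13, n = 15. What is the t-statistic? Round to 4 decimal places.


t = (xbar - mu0) / (s/sqrt(n))
xbar - mu0 = 109.88 - 88.83 = 21.05
sqrt(15) ≈ 3.87298335
s/sqrt(n) = 6.13 / 3.87298335 ≈ 1.58275919
t = 21.05 / 1.58275919 ≈ 13.299559

13.2996


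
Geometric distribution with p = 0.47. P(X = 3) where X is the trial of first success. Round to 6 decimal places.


P = (1-p)^(k-1) * p
(1-p)^(k-1) = 0.53^2 = 0.2809
P = 0.2809 * 0.47 = 0.132023

0.132023


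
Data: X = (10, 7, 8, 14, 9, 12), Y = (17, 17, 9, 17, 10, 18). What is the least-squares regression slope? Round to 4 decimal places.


b = sum((xi-xbar)(yi-ybar)) / sum((xi-xbar)^2)
n = 6, xbar = 60/6 = 10, ybar = 88/6 = 44/3 ≈ 14.666667
Sxy = sum((xi-xbar)(yi-ybar)) = 25
Sxx = sum((xi-xbar)^2) = 34
b = Sxy / Sxx = 25/34 ≈ 0.735294

0.7353


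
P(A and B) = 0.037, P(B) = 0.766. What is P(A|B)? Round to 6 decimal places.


P(A|B) = P(A and B) / P(B) = 0.037 / 0.766 = 37/766 ≈ 0.04830287

0.048303


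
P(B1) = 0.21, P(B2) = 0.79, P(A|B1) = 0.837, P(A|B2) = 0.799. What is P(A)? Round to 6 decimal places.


P(A) = P(A|B1)*P(B1) + P(A|B2)*P(B2)
P(A|B1)*P(B1) = 0.837 * 0.21 = 0.17577
P(A|B2)*P(B2) = 0.799 * 0.79 = 0.63121
P(A) = 0.17577 + 0.63121 = 0.80698

0.806980


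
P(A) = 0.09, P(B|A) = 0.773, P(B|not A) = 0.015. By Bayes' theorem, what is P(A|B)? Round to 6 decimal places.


P(A|B) = P(B|A)*P(A) / P(B), P(B) = P(B|A)*P(A) + P(B|not A)*P(not A)
P(B|A)*P(A) = 0.773 * 0.09 = 0.06957
P(B|not A)*P(not A) = 0.015 * 0.91 = 0.01365
P(B) = 0.06957 + 0.01365 = 0.08322
P(A|B) = 0.06957 / 0.08322 = 2319/2774 ≈ 0.83597693

0.835977


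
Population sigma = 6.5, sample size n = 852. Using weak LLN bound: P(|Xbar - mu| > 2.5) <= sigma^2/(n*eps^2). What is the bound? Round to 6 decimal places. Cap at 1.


bound = min(1, sigma^2/(n*eps^2))
sigma^2 = 6.5^2 = 42.25
n*eps^2 = 852 * 2.5^2 = 852 * 6.25 = 5325
sigma^2/(n*eps^2) = 42.25 / 5325 ≈ 0.00793427

0.007934


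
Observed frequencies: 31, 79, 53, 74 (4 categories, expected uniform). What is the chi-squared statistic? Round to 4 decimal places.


chi2 = sum((O-E)^2/E), E = total/4
total = 237, E = 237/4 = 59.25
(31 - 59.25)^2 / 59.25 = 798.0625 / 59.25 = 12769/948 ≈ 13.469409
(79 - 59.25)^2 / 59.25 = 390.0625 / 59.25 = 79/12 ≈ 6.583333
(53 - 59.25)^2 / 59.25 = 39.0625 / 59.25 = 625/948 ≈ 0.659283
(74 - 59.25)^2 / 59.25 = 217.5625 / 59.25 = 3481/948 ≈ 3.671941
chi2 = 5779/237 ≈ 24.383966

24.3840


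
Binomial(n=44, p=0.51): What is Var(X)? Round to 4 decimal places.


Var = n*p*(1-p) = 44 * 0.51 * 0.49 = 10.9956

10.9956


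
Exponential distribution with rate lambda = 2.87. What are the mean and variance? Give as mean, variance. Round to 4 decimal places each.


mean = 1/lam, var = 1/lam^2
mean = 1 / 2.87 = 100/287 ≈ 0.348432
lam^2 = 2.87^2 = 8.2369
var = 1 / 8.2369 ≈ 0.121405

0.3484, 0.1214


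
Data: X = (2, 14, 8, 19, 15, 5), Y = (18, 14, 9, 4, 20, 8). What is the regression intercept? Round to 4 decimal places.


a = ybar - b*xbar, where b = sum((xi-xbar)(yi-ybar)) / sum((xi-xbar)^2)
n = 6, xbar = 63/6 = 10.5, ybar = 73/6 ≈ 12.166667
Sxy = sum((xi-xbar)(yi-ybar)) = -46.5
Sxx = sum((xi-xbar)^2) = 213.5
b = Sxy / Sxx = -93/427 ≈ -0.217799
a = 12.166667 - (-0.217799) * 10.5 = 2645/183 ≈ 14.453552

14.4536


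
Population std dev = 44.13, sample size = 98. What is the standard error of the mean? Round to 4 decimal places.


SE = sigma / sqrt(n)
sqrt(98) ≈ 9.899495
SE = 44.13 / 9.899495 ≈ 4.457803

4.4578


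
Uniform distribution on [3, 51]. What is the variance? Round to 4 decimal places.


Var = (b-a)^2 / 12
(b-a)^2 = (51 - 3)^2 = 2304
Var = 2304/12 = 192

192.0000


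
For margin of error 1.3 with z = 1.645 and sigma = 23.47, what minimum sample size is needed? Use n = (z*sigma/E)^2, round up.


z*sigma/E = 1.645 * 23.47 / 1.3 ≈ 29.698577
(z*sigma/E)^2 ≈ 882.005471
round up: n = 883

883


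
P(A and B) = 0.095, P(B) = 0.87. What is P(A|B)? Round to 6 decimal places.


P(A|B) = P(A and B) / P(B) = 0.095 / 0.87 = 19/174 ≈ 0.10919540

0.109195


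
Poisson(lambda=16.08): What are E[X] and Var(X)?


E[X] = Var(X) = lambda = 16.08

16.08, 16.08


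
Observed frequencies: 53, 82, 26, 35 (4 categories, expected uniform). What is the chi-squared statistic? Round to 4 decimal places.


chi2 = sum((O-E)^2/E), E = total/4
total = 196, E = 196/4 = 49
(53 - 49)^2 / 49 = 16 / 49 = 16/49 ≈ 0.326531
(82 - 49)^2 / 49 = 1089 / 49 = 1089/49 ≈ 22.224490
(26 - 49)^2 / 49 = 529 / 49 = 529/49 ≈ 10.795918
(35 - 49)^2 / 49 = 196 / 49 = 4
chi2 = 1830/49 ≈ 37.346939

37.3469


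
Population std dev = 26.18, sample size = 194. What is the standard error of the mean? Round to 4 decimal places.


SE = sigma / sqrt(n)
sqrt(194) ≈ 13.928388
SE = 26.18 / 13.928388 ≈ 1.879614

1.8796


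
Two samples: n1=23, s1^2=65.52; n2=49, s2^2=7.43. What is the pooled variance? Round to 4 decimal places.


sp^2 = ((n1-1)*s1^2 + (n2-1)*s2^2)/(n1+n2-2)
(n1-1)*s1^2 = 22 * 65.52 = 1441.44
(n2-1)*s2^2 = 48 * 7.43 = 356.64
numerator = 1441.44 + 356.64 = 1798.08
n1+n2-2 = 70
sp^2 = 1798.08 / 70 = 22476/875 ≈ 25.686857

25.6869


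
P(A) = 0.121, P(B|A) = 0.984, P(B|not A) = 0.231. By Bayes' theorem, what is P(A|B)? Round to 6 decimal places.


P(A|B) = P(B|A)*P(A) / P(B), P(B) = P(B|A)*P(A) + P(B|not A)*P(not A)
P(B|A)*P(A) = 0.984 * 0.121 = 0.119064
P(B|not A)*P(not A) = 0.231 * 0.879 = 0.203049
P(B) = 0.119064 + 0.203049 = 0.322113
P(A|B) = 0.119064 / 0.322113 = 3608/9761 ≈ 0.36963426

0.369634


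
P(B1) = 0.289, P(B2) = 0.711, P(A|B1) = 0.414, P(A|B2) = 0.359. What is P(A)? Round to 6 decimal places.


P(A) = P(A|B1)*P(B1) + P(A|B2)*P(B2)
P(A|B1)*P(B1) = 0.414 * 0.289 = 0.119646
P(A|B2)*P(B2) = 0.359 * 0.711 = 0.255249
P(A) = 0.119646 + 0.255249 = 0.374895

0.374895


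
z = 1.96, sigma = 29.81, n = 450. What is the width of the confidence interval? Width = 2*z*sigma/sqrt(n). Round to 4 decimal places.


width = 2*z*sigma/sqrt(n)
2*z*sigma = 2 * 1.96 * 29.81 = 116.8552
sqrt(450) ≈ 21.213203
width = 116.8552 / 21.213203 ≈ 5.508607

5.5086


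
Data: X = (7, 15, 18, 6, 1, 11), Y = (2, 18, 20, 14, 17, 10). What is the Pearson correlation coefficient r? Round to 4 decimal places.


r = sum((xi-xbar)(yi-ybar)) / sqrt(sum((xi-xbar)^2) * sum((yi-ybar)^2))
n = 6, xbar = 58/6 = 29/3 ≈ 9.666667, ybar = 81/6 = 13.5
Sxy = sum((xi-xbar)(yi-ybar)) = 72
Sxx = sum((xi-xbar)^2) = 586/3 ≈ 195.333333
Syy = sum((yi-ybar)^2) = 219.5
sqrt(Sxx*Syy) ≈ 207.064402
r = Sxy / sqrt(Sxx*Syy) = 72 / 207.064402 ≈ 0.347718

0.3477


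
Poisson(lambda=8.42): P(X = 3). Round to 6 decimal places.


P = e^(-lam) * lam^k / k!
e^(-8.42) ≈ 0.0002204147
lam^k = 8.42^3 = 596.947688
k! = 3! = 6
P = 0.0002204147 * 596.947688 / 6 ≈ 0.021929

0.021929


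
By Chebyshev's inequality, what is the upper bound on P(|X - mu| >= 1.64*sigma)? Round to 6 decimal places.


P <= 1/k^2
k^2 = 1.64^2 = 2.6896
1/k^2 = 1 / 2.6896 = 625/1681 ≈ 0.37180250

0.371802


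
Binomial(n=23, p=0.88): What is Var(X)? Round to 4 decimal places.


Var = n*p*(1-p) = 23 * 0.88 * 0.12 = 2.4288

2.4288


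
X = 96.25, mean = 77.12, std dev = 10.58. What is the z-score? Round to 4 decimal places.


z = (X - mu) / sigma
X - mu = 96.25 - 77.12 = 19.13
z = 19.13 / 10.58 = 1913/1058 ≈ 1.808129

1.8081


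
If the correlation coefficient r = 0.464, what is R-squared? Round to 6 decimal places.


R^2 = r^2 = (0.464)^2 = 0.215296

0.215296


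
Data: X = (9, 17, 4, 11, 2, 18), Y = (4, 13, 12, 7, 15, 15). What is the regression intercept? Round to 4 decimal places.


a = ybar - b*xbar, where b = sum((xi-xbar)(yi-ybar)) / sum((xi-xbar)^2)
n = 6, xbar = 61/6 ≈ 10.166667, ybar = 66/6 = 11
Sxy = sum((xi-xbar)(yi-ybar)) = 11
Sxx = sum((xi-xbar)^2) = 1289/6 ≈ 214.833333
b = Sxy / Sxx = 66/1289 ≈ 0.051202
a = 11 - 0.051202 * 10.166667 = 13508/1289 ≈ 10.479441

10.4794


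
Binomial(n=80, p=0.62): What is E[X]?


E[X] = n*p = 80 * 0.62 = 49.6

49.6


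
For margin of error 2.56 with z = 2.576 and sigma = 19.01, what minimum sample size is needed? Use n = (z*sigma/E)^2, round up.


z*sigma/E = 2.576 * 19.01 / 2.56 ≈ 19.128813
(z*sigma/E)^2 ≈ 365.911468
round up: n = 366

366


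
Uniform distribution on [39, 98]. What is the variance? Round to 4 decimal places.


Var = (b-a)^2 / 12
(b-a)^2 = (98 - 39)^2 = 3481
Var = 3481/12 ≈ 290.083333

290.0833


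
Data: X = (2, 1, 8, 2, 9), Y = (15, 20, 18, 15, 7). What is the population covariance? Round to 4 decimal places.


Cov = (1/n)*sum((xi-xbar)(yi-ybar))
n = 5, xbar = 22/5 = 4.4, ybar = 75/5 = 15
sum((xi-xbar)(yi-ybar)) = -43
Cov = -43 / 5 = -8.6

-8.6000


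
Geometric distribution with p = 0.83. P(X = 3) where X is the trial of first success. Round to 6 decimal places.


P = (1-p)^(k-1) * p
(1-p)^(k-1) = 0.17^2 = 0.0289
P = 0.0289 * 0.83 = 0.023987

0.023987


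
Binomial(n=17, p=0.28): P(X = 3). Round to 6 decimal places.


P = C(n,k) * p^k * (1-p)^(n-k)
C(17,3) = 680
p^k = 0.28^3 = 0.021952
(1-p)^(n-k) = 0.72^14 ≈ 0.01006132
P = 680 * 0.021952 * 0.01006132 ≈ 0.150189

0.150189


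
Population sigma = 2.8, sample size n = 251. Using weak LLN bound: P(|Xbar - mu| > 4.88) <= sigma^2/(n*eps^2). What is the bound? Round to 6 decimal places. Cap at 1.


bound = min(1, sigma^2/(n*eps^2))
sigma^2 = 2.8^2 = 7.84
n*eps^2 = 251 * 4.88^2 = 251 * 23.8144 = 5977.4144
sigma^2/(n*eps^2) = 7.84 / 5977.4144 ≈ 0.00131160

0.001312


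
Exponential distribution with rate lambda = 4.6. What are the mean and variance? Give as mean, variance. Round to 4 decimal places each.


mean = 1/lam, var = 1/lam^2
mean = 1 / 4.6 = 5/23 ≈ 0.217391
lam^2 = 4.6^2 = 21.16
var = 1 / 21.16 = 25/529 ≈ 0.047259

0.2174, 0.0473


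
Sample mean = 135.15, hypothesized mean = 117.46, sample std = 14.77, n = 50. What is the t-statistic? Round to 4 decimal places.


t = (xbar - mu0) / (s/sqrt(n))
xbar - mu0 = 135.15 - 117.46 = 17.69
sqrt(50) ≈ 7.07106781
s/sqrt(n) = 14.77 / 7.07106781 ≈ 2.08879343
t = 17.69 / 2.08879343 ≈ 8.469004

8.4690


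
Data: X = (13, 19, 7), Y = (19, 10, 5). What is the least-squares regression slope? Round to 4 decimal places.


b = sum((xi-xbar)(yi-ybar)) / sum((xi-xbar)^2)
n = 3, xbar = 39/3 = 13, ybar = 34/3 ≈ 11.333333
Sxy = sum((xi-xbar)(yi-ybar)) = 30
Sxx = sum((xi-xbar)^2) = 72
b = Sxy / Sxx = 5/12 ≈ 0.416667

0.4167


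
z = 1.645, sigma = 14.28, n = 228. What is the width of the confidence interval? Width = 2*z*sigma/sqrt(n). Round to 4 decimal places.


width = 2*z*sigma/sqrt(n)
2*z*sigma = 2 * 1.645 * 14.28 = 46.9812
sqrt(228) ≈ 15.099669
width = 46.9812 / 15.099669 ≈ 3.111406

3.1114


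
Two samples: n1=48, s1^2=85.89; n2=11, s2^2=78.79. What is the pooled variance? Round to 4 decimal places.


sp^2 = ((n1-1)*s1^2 + (n2-1)*s2^2)/(n1+n2-2)
(n1-1)*s1^2 = 47 * 85.89 = 4036.83
(n2-1)*s2^2 = 10 * 78.79 = 787.9
numerator = 4036.83 + 787.9 = 4824.73
n1+n2-2 = 57
sp^2 = 4824.73 / 57 = 482473/5700 ≈ 84.644386

84.6444


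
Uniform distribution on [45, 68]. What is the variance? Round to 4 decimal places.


Var = (b-a)^2 / 12
(b-a)^2 = (68 - 45)^2 = 529
Var = 529/12 ≈ 44.083333

44.0833


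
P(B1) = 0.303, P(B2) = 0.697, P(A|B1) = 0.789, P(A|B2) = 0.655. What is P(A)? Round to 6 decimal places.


P(A) = P(A|B1)*P(B1) + P(A|B2)*P(B2)
P(A|B1)*P(B1) = 0.789 * 0.303 = 0.239067
P(A|B2)*P(B2) = 0.655 * 0.697 = 0.456535
P(A) = 0.239067 + 0.456535 = 0.695602

0.695602


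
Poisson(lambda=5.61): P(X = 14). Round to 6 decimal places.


P = e^(-lam) * lam^k / k!
e^(-5.61) ≈ 0.003661069
lam^k = 5.61^14 ≈ 30582998088.973778
k! = 14! = 87178291200
P = 0.003661069 * 30582998088.973778 / 87178291200 ≈ 0.001284

0.001284


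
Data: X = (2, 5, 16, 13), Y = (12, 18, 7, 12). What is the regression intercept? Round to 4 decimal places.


a = ybar - b*xbar, where b = sum((xi-xbar)(yi-ybar)) / sum((xi-xbar)^2)
n = 4, xbar = 36/4 = 9, ybar = 49/4 = 12.25
Sxy = sum((xi-xbar)(yi-ybar)) = -59
Sxx = sum((xi-xbar)^2) = 130
b = Sxy / Sxx = -59/130 ≈ -0.453846
a = 12.25 - (-0.453846) * 9 = 4247/260 ≈ 16.334615

16.3346


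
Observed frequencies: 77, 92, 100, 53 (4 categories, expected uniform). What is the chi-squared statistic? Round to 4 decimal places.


chi2 = sum((O-E)^2/E), E = total/4
total = 322, E = 322/4 = 80.5
(77 - 80.5)^2 / 80.5 = 12.25 / 80.5 = 7/46 ≈ 0.152174
(92 - 80.5)^2 / 80.5 = 132.25 / 80.5 = 23/14 ≈ 1.642857
(100 - 80.5)^2 / 80.5 = 380.25 / 80.5 = 1521/322 ≈ 4.723602
(53 - 80.5)^2 / 80.5 = 756.25 / 80.5 = 3025/322 ≈ 9.394410
chi2 = 366/23 ≈ 15.913043

15.9130


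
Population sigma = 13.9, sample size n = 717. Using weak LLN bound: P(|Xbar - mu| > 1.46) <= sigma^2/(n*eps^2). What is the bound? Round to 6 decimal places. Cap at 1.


bound = min(1, sigma^2/(n*eps^2))
sigma^2 = 13.9^2 = 193.21
n*eps^2 = 717 * 1.46^2 = 717 * 2.1316 = 1528.3572
sigma^2/(n*eps^2) = 193.21 / 1528.3572 ≈ 0.12641678

0.126417


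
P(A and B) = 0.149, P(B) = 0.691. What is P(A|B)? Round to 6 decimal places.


P(A|B) = P(A and B) / P(B) = 0.149 / 0.691 = 149/691 ≈ 0.21562952

0.215630


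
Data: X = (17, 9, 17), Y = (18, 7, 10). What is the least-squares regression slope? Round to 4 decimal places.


b = sum((xi-xbar)(yi-ybar)) / sum((xi-xbar)^2)
n = 3, xbar = 43/3 ≈ 14.333333, ybar = 35/3 ≈ 11.666667
Sxy = sum((xi-xbar)(yi-ybar)) = 112/3 ≈ 37.333333
Sxx = sum((xi-xbar)^2) = 128/3 ≈ 42.666667
b = Sxy / Sxx = 0.875

0.8750


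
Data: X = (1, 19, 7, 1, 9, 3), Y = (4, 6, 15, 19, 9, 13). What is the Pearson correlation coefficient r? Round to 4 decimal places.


r = sum((xi-xbar)(yi-ybar)) / sqrt(sum((xi-xbar)^2) * sum((yi-ybar)^2))
n = 6, xbar = 40/6 = 20/3 ≈ 6.666667, ybar = 66/6 = 11
Sxy = sum((xi-xbar)(yi-ybar)) = -78
Sxx = sum((xi-xbar)^2) = 706/3 ≈ 235.333333
Syy = sum((yi-ybar)^2) = 162
sqrt(Sxx*Syy) ≈ 195.253681
r = Sxy / sqrt(Sxx*Syy) = -78 / 195.253681 ≈ -0.399480

-0.3995


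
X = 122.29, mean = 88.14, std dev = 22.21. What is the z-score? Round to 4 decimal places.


z = (X - mu) / sigma
X - mu = 122.29 - 88.14 = 34.15
z = 34.15 / 22.21 = 3415/2221 ≈ 1.537596

1.5376


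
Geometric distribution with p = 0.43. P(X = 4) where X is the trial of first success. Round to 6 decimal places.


P = (1-p)^(k-1) * p
(1-p)^(k-1) = 0.57^3 = 0.185193
P = 0.185193 * 0.43 = 0.07963299

0.079633


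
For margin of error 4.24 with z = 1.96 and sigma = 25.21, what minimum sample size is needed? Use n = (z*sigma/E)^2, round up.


z*sigma/E = 1.96 * 25.21 / 4.24 ≈ 11.653679
(z*sigma/E)^2 ≈ 135.808240
round up: n = 136

136


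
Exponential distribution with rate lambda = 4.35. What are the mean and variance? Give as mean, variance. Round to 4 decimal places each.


mean = 1/lam, var = 1/lam^2
mean = 1 / 4.35 = 20/87 ≈ 0.229885
lam^2 = 4.35^2 = 18.9225
var = 1 / 18.9225 = 400/7569 ≈ 0.052847

0.2299, 0.0528


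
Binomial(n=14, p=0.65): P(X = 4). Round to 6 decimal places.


P = C(n,k) * p^k * (1-p)^(n-k)
C(14,4) = 1001
p^k = 0.65^4 ≈ 0.1785063
(1-p)^(n-k) = 0.35^10 ≈ 0.00002758547
P = 1001 * 0.1785063 * 0.00002758547 ≈ 0.004929

0.004929


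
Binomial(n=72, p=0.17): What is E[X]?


E[X] = n*p = 72 * 0.17 = 12.24

12.24


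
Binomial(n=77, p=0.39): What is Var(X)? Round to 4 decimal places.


Var = n*p*(1-p) = 77 * 0.39 * 0.61 = 18.3183

18.3183


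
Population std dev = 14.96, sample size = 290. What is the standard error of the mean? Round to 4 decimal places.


SE = sigma / sqrt(n)
sqrt(290) ≈ 17.029386
SE = 14.96 / 17.029386 ≈ 0.878481

0.8785


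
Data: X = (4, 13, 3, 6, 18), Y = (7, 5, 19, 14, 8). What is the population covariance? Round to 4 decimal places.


Cov = (1/n)*sum((xi-xbar)(yi-ybar))
n = 5, xbar = 44/5 = 8.8, ybar = 53/5 = 10.6
sum((xi-xbar)(yi-ybar)) = -88.4
Cov = -88.4 / 5 = -17.68

-17.6800


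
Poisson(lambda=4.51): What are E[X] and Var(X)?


E[X] = Var(X) = lambda = 4.51

4.51, 4.51


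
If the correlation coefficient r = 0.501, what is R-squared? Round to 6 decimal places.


R^2 = r^2 = (0.501)^2 = 0.251001

0.251001


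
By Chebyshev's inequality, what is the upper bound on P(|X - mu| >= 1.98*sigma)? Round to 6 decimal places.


P <= 1/k^2
k^2 = 1.98^2 = 3.9204
1/k^2 = 1 / 3.9204 = 2500/9801 ≈ 0.25507601

0.255076


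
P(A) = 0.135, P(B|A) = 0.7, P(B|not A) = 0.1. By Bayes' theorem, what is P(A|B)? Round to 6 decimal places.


P(A|B) = P(B|A)*P(A) / P(B), P(B) = P(B|A)*P(A) + P(B|not A)*P(not A)
P(B|A)*P(A) = 0.7 * 0.135 = 0.0945
P(B|not A)*P(not A) = 0.1 * 0.865 = 0.0865
P(B) = 0.0945 + 0.0865 = 0.181
P(A|B) = 0.0945 / 0.181 = 189/362 ≈ 0.52209945

0.522099


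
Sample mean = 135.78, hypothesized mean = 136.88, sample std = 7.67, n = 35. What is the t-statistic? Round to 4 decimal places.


t = (xbar - mu0) / (s/sqrt(n))
xbar - mu0 = 135.78 - 136.88 = -1.1
sqrt(35) ≈ 5.91607978
s/sqrt(n) = 7.67 / 5.91607978 ≈ 1.29646663
t = -1.1 / 1.29646663 ≈ -0.848460

-0.8485


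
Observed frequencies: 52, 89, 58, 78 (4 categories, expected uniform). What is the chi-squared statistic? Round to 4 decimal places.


chi2 = sum((O-E)^2/E), E = total/4
total = 277, E = 277/4 = 69.25
(52 - 69.25)^2 / 69.25 = 297.5625 / 69.25 = 4761/1108 ≈ 4.296931
(89 - 69.25)^2 / 69.25 = 390.0625 / 69.25 = 6241/1108 ≈ 5.632671
(58 - 69.25)^2 / 69.25 = 126.5625 / 69.25 = 2025/1108 ≈ 1.827617
(78 - 69.25)^2 / 69.25 = 76.5625 / 69.25 = 1225/1108 ≈ 1.105596
chi2 = 3563/277 ≈ 12.862816

12.8628


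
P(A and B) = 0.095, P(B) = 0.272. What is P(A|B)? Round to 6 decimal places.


P(A|B) = P(A and B) / P(B) = 0.095 / 0.272 = 95/272 ≈ 0.34926471

0.349265


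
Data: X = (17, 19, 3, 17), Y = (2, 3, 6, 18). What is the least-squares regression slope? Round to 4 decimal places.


b = sum((xi-xbar)(yi-ybar)) / sum((xi-xbar)^2)
n = 4, xbar = 56/4 = 14, ybar = 29/4 = 7.25
Sxy = sum((xi-xbar)(yi-ybar)) = 9
Sxx = sum((xi-xbar)^2) = 164
b = Sxy / Sxx = 9/164 ≈ 0.054878

0.0549


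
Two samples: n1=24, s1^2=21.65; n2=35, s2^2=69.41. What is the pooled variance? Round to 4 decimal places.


sp^2 = ((n1-1)*s1^2 + (n2-1)*s2^2)/(n1+n2-2)
(n1-1)*s1^2 = 23 * 21.65 = 497.95
(n2-1)*s2^2 = 34 * 69.41 = 2359.94
numerator = 497.95 + 2359.94 = 2857.89
n1+n2-2 = 57
sp^2 = 2857.89 / 57 = 95263/1900 ≈ 50.138421

50.1384


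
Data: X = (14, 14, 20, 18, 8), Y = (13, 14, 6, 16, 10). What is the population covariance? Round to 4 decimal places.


Cov = (1/n)*sum((xi-xbar)(yi-ybar))
n = 5, xbar = 74/5 = 14.8, ybar = 59/5 = 11.8
sum((xi-xbar)(yi-ybar)) = -7.2
Cov = -7.2 / 5 = -1.44

-1.4400


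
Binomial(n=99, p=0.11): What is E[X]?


E[X] = n*p = 99 * 0.11 = 10.89

10.89


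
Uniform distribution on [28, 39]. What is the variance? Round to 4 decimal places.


Var = (b-a)^2 / 12
(b-a)^2 = (39 - 28)^2 = 121
Var = 121/12 ≈ 10.083333

10.0833


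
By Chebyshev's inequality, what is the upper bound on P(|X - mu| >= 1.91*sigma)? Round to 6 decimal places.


P <= 1/k^2
k^2 = 1.91^2 = 3.6481
1/k^2 = 1 / 3.6481 ≈ 0.27411529

0.274115


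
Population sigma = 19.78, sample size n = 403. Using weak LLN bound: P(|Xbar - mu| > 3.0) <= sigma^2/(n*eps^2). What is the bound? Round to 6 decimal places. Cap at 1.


bound = min(1, sigma^2/(n*eps^2))
sigma^2 = 19.78^2 = 391.2484
n*eps^2 = 403 * 3.0^2 = 403 * 9 = 3627
sigma^2/(n*eps^2) = 391.2484 / 3627 ≈ 0.10787108

0.107871


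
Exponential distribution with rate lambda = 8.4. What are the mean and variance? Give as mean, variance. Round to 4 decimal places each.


mean = 1/lam, var = 1/lam^2
mean = 1 / 8.4 = 5/42 ≈ 0.119048
lam^2 = 8.4^2 = 70.56
var = 1 / 70.56 = 25/1764 ≈ 0.014172

0.1190, 0.0142


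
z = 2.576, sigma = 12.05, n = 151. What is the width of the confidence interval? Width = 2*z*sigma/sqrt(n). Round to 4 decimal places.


width = 2*z*sigma/sqrt(n)
2*z*sigma = 2 * 2.576 * 12.05 = 62.0816
sqrt(151) ≈ 12.288206
width = 62.0816 / 12.288206 ≈ 5.052129

5.0521


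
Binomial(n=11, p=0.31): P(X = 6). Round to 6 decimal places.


P = C(n,k) * p^k * (1-p)^(n-k)
C(11,6) = 462
p^k = 0.31^6 ≈ 0.0008875037
(1-p)^(n-k) = 0.69^5 ≈ 0.1564031
P = 462 * 0.0008875037 * 0.1564031 ≈ 0.064129

0.064129


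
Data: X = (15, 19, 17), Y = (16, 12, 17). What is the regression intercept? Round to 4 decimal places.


a = ybar - b*xbar, where b = sum((xi-xbar)(yi-ybar)) / sum((xi-xbar)^2)
n = 3, xbar = 51/3 = 17, ybar = 45/3 = 15
Sxy = sum((xi-xbar)(yi-ybar)) = -8
Sxx = sum((xi-xbar)^2) = 8
b = Sxy / Sxx = -1
a = 15 - (-1) * 17 = 32

32.0000


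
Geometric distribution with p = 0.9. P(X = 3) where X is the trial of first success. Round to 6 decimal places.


P = (1-p)^(k-1) * p
(1-p)^(k-1) = 0.1^2 = 0.01
P = 0.01 * 0.9 = 0.009

0.009000


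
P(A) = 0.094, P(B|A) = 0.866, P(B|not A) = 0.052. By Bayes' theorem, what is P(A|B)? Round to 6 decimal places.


P(A|B) = P(B|A)*P(A) / P(B), P(B) = P(B|A)*P(A) + P(B|not A)*P(not A)
P(B|A)*P(A) = 0.866 * 0.094 = 0.081404
P(B|not A)*P(not A) = 0.052 * 0.906 = 0.047112
P(B) = 0.081404 + 0.047112 = 0.128516
P(A|B) = 0.081404 / 0.128516 ≈ 0.63341529

0.633415


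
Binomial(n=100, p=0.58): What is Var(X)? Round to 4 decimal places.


Var = n*p*(1-p) = 100 * 0.58 * 0.42 = 24.36

24.3600


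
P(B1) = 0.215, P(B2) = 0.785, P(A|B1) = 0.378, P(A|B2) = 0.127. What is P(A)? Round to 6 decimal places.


P(A) = P(A|B1)*P(B1) + P(A|B2)*P(B2)
P(A|B1)*P(B1) = 0.378 * 0.215 = 0.08127
P(A|B2)*P(B2) = 0.127 * 0.785 = 0.099695
P(A) = 0.08127 + 0.099695 = 0.180965

0.180965


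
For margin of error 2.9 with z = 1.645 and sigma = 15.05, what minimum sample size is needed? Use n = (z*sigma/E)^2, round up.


z*sigma/E = 1.645 * 15.05 / 2.9 ≈ 8.536983
(z*sigma/E)^2 ≈ 72.880075
round up: n = 73

73


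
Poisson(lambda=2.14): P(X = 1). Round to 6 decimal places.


P = e^(-lam) * lam^k / k!
e^(-2.14) ≈ 0.1176548
lam^k = 2.14^1 = 2.14
k! = 1! = 1
P = 0.1176548 * 2.14 / 1 ≈ 0.251781

0.251781


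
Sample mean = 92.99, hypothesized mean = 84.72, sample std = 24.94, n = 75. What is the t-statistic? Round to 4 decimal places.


t = (xbar - mu0) / (s/sqrt(n))
xbar - mu0 = 92.99 - 84.72 = 8.27
sqrt(75) ≈ 8.66025404
s/sqrt(n) = 24.94 / 8.66025404 ≈ 2.87982314
t = 8.27 / 2.87982314 ≈ 2.871704

2.8717


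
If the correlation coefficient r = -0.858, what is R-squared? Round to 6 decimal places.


R^2 = r^2 = (-0.858)^2 = 0.736164

0.736164


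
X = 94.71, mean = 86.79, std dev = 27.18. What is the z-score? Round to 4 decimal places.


z = (X - mu) / sigma
X - mu = 94.71 - 86.79 = 7.92
z = 7.92 / 27.18 = 44/151 ≈ 0.291391

0.2914


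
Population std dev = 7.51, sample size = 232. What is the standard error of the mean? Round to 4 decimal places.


SE = sigma / sqrt(n)
sqrt(232) ≈ 15.231546
SE = 7.51 / 15.231546 ≈ 0.493056

0.4931


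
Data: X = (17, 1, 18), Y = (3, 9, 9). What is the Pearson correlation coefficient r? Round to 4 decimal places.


r = sum((xi-xbar)(yi-ybar)) / sqrt(sum((xi-xbar)^2) * sum((yi-ybar)^2))
n = 3, xbar = 36/3 = 12, ybar = 21/3 = 7
Sxy = sum((xi-xbar)(yi-ybar)) = -30
Sxx = sum((xi-xbar)^2) = 182
Syy = sum((yi-ybar)^2) = 24
sqrt(Sxx*Syy) ≈ 66.090847
r = Sxy / sqrt(Sxx*Syy) = -30 / 66.090847 ≈ -0.453921

-0.4539


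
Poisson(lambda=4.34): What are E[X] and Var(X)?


E[X] = Var(X) = lambda = 4.34

4.34, 4.34


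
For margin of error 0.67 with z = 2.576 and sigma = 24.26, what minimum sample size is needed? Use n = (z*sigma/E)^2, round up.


z*sigma/E = 2.576 * 24.26 / 0.67 = 781172/8375 ≈ 93.274269
(z*sigma/E)^2 ≈ 8700.089193
round up: n = 8701

8701


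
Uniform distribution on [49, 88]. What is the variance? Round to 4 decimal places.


Var = (b-a)^2 / 12
(b-a)^2 = (88 - 49)^2 = 1521
Var = 1521/12 = 126.75

126.7500


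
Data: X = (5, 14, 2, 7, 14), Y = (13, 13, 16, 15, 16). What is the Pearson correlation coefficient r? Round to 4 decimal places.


r = sum((xi-xbar)(yi-ybar)) / sqrt(sum((xi-xbar)^2) * sum((yi-ybar)^2))
n = 5, xbar = 42/5 = 8.4, ybar = 73/5 = 14.6
Sxy = sum((xi-xbar)(yi-ybar)) = -5.2
Sxx = sum((xi-xbar)^2) = 117.2
Syy = sum((yi-ybar)^2) = 9.2
sqrt(Sxx*Syy) ≈ 32.836565
r = Sxy / sqrt(Sxx*Syy) = -5.2 / 32.836565 ≈ -0.158360

-0.1584


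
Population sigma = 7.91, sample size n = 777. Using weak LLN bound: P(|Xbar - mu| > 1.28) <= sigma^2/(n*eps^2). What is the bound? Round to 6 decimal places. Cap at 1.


bound = min(1, sigma^2/(n*eps^2))
sigma^2 = 7.91^2 = 62.5681
n*eps^2 = 777 * 1.28^2 = 777 * 1.6384 = 1273.0368
sigma^2/(n*eps^2) = 62.5681 / 1273.0368 ≈ 0.04914870

0.049149


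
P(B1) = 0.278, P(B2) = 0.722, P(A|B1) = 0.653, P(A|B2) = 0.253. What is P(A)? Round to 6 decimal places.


P(A) = P(A|B1)*P(B1) + P(A|B2)*P(B2)
P(A|B1)*P(B1) = 0.653 * 0.278 = 0.181534
P(A|B2)*P(B2) = 0.253 * 0.722 = 0.182666
P(A) = 0.181534 + 0.182666 = 0.3642

0.364200


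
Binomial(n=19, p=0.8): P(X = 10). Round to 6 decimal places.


P = C(n,k) * p^k * (1-p)^(n-k)
C(19,10) = 92378
p^k = 0.8^10 ≈ 0.1073742
(1-p)^(n-k) = 0.2^9 = 0.000000512
P = 92378 * 0.1073742 * 0.000000512 ≈ 0.005079

0.005079
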